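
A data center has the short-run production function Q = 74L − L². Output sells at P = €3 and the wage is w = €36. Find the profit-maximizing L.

L* = 31

The marginal product of L is MP_L = 74 − 2L.
A price-taking firm hires until the value of the marginal product equals the wage: P·MP_L = w, so 3·(74 − 2L) = 36.
Then 74 − 2L = 12, giving L = 31.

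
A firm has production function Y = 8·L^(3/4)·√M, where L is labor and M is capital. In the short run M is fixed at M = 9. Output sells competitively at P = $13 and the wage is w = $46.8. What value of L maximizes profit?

L* = 625

With M = 9, MP_L = (3/4)·8·L^(-1/4)·9^(1/2) = 18·L^(-1/4).
Profit maximization for a price taker requires P·MP_L = w: 13·18·L^(-1/4) = 46.8.
So L^(-1/4) = 0.2, which gives L = 625.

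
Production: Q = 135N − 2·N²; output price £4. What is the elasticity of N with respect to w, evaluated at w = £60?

From P·MP_N = w with MP_N = 135 − 4N, labor demand is N(w) = (135 − w/4)/4.
dN/dw = −1/(16) = -0.0625.
At w = 60, N = 30, so ε = (dN/dw)·(w/N) = (-0.0625)·(60/30) = -0.125.

ε = -0.125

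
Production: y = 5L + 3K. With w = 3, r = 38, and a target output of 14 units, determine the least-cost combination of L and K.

The inputs are perfect substitutes, so the firm uses whichever has the lower cost per unit of output.
Cost per unit of output via L is w/5 = 0.6; via K it is r/3 = 38/3. L is cheaper.
Producing y = 14 with L alone: L = 2.8, K = 0.

L* = 2.8, K* = 0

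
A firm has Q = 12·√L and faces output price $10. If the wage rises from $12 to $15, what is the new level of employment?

From P·MP_L = w with MP_L = 6·L^(-1/2), the labor demand is L(w) = (60/w)^(2).
At w = 12: L = 25. At w = 15: L = 16.

L* = 16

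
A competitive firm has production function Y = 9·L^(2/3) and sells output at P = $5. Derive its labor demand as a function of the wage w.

MP_L = (2/3)·9·L^(-1/3) = 6·L^(-1/3).
Setting P·MP_L = w: 30·L^(-1/3) = w.
Solving for L: L^(-1/3) = w/30, so L = (30/w)^(3).

L(w) = 27000/w³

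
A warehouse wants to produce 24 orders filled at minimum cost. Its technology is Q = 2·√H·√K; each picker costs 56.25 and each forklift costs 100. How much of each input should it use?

H* = 16, K* = 9

Cost minimization requires the marginal rate of technical substitution to equal the input-price ratio: MP_H/MP_K = w/r.
Here MP_H/MP_K = (1/2)·(K/H)/(1/2) = (K/H). Setting this equal to 56.25/100 = 0.5625 gives K = 0.5625H.
Substituting into Q = 24: 2·H^(1/2)·(0.5625H)^(1/2) = 24.
Solving, H = 16 and K = 9.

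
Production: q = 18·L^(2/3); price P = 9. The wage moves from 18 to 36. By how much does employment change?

From P·MP_L = w with MP_L = 12·L^(-1/3), the labor demand is L(w) = (108/w)^(3).
At w = 18: L = 216. At w = 36: L = 27.
ΔL = 27 − 216 = -189.

ΔL = -189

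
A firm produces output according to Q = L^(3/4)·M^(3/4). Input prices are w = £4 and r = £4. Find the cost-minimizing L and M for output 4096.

L* = 256, M* = 256

Cost minimization requires the marginal rate of technical substitution to equal the input-price ratio: MP_L/MP_M = w/r.
Here MP_L/MP_M = (3/4)·(M/L)/(3/4) = (M/L). Setting this equal to 4/4 = 1 gives M = L.
Substituting into Q = 4096: L^(3/4)·(L)^(3/4) = 4096.
Solving, L = 256 and M = 256.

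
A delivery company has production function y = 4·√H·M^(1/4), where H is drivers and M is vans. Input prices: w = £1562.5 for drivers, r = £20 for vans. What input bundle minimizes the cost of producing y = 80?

H* = 16, M* = 625

Cost minimization requires the marginal rate of technical substitution to equal the input-price ratio: MP_H/MP_M = w/r.
Here MP_H/MP_M = (1/2)·(M/H)/(1/4) = 2·(M/H). Setting this equal to 1562.5/20 = 78.125 gives M = 39.0625H.
Substituting into y = 80: 4·H^(1/2)·(39.0625H)^(1/4) = 80.
Solving, H = 16 and M = 625.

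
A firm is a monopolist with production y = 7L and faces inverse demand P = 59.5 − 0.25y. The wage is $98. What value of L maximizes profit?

L* = 13

Marginal revenue from the inverse demand is MR = 59.5 − 0.5y.
The marginal product is MP_L = 7.
A monopolist hires until marginal revenue product equals the wage: MR·MP_L = w.
(59.5 − 3.5L)·7 = 98, so L = 13.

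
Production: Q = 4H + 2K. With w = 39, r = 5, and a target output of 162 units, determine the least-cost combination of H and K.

H* = 0, K* = 81

The inputs are perfect substitutes, so the firm uses whichever has the lower cost per unit of output.
Cost per unit of output via H is w/4 = 9.75; via K it is r/2 = 2.5. K is cheaper.
Producing Q = 162 with K alone: H = 0, K = 81.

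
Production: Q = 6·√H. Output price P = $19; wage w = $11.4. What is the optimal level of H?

MP_H = (1/2)·6·H^(-1/2) = 3·H^(-1/2).
Profit maximization for a price taker requires P·MP_H = w: 19·3·H^(-1/2) = 11.4.
So H^(-1/2) = 0.2, which gives H = 25.

H* = 25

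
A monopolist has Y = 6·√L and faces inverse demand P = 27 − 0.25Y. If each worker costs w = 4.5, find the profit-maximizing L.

L* = 36

Marginal revenue from the inverse demand is MR = 27 − 0.5Y.
The marginal product is MP_L = 3·L^(-1/2).
A monopolist hires until marginal revenue product equals the wage: MR·MP_L = w.
At L, Y = 6·√L. Substituting and solving: (27 − 3·√L)·3·L^(-1/2) = 4.5 gives L = 36.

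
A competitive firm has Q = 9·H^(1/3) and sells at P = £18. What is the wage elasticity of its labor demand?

MP_H = (1/3)·9·H^(-2/3), so P·MP_H = w gives 54·H^(-2/3) = w.
Solving, H(w) = (54/w)^(3/2). This is a constant-elasticity form: H ∝ w^(−3/2), so ε = −3/2.

ε = -1.5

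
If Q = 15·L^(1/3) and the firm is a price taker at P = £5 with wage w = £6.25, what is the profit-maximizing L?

L* = 8

MP_L = (1/3)·15·L^(-2/3) = 5·L^(-2/3).
Profit maximization for a price taker requires P·MP_L = w: 5·5·L^(-2/3) = 6.25.
So L^(-2/3) = 0.25, which gives L = 8.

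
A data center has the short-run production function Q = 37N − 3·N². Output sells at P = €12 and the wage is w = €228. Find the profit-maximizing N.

The marginal product of N is MP_N = 37 − 6N.
A price-taking firm hires until the value of the marginal product equals the wage: P·MP_N = w, so 12·(37 − 6N) = 228.
Then 37 − 6N = 19, giving N = 3.

N* = 3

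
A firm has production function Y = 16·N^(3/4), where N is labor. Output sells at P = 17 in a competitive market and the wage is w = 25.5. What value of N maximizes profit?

MP_N = (3/4)·16·N^(-1/4) = 12·N^(-1/4).
Profit maximization for a price taker requires P·MP_N = w: 17·12·N^(-1/4) = 25.5.
So N^(-1/4) = 0.125, which gives N = 4096.

N* = 4096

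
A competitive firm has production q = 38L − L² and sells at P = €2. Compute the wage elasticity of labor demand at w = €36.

From P·MP_L = w with MP_L = 38 − 2L, labor demand is L(w) = (38 − w/2)/2.
dL/dw = −1/(4) = -0.25.
At w = 36, L = 10, so ε = (dL/dw)·(w/L) = (-0.25)·(36/10) = -0.9.

ε = -0.9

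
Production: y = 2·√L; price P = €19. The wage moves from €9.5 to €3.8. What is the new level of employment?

L* = 25

From P·MP_L = w with MP_L = L^(-1/2), the labor demand is L(w) = (19/w)^(2).
At w = 9.5: L = 4. At w = 3.8: L = 25.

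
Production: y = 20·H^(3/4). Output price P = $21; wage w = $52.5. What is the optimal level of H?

MP_H = (3/4)·20·H^(-1/4) = 15·H^(-1/4).
Profit maximization for a price taker requires P·MP_H = w: 21·15·H^(-1/4) = 52.5.
So H^(-1/4) = 1/6, which gives H = 1296.

H* = 1296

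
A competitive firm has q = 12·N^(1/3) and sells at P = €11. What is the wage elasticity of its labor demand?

ε = -1.5

MP_N = (1/3)·12·N^(-2/3), so P·MP_N = w gives 44·N^(-2/3) = w.
Solving, N(w) = (44/w)^(3/2). This is a constant-elasticity form: N ∝ w^(−3/2), so ε = −3/2.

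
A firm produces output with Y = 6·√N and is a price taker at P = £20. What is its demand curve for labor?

MP_N = (1/2)·6·N^(-1/2) = 3·N^(-1/2).
Setting P·MP_N = w: 60·N^(-1/2) = w.
Solving for N: N^(-1/2) = w/60, so N = (60/w)^(2).

N(w) = 3600/w²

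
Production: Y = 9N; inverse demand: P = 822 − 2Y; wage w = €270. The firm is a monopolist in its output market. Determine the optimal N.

N* = 22

Marginal revenue from the inverse demand is MR = 822 − 4Y.
The marginal product is MP_N = 9.
A monopolist hires until marginal revenue product equals the wage: MR·MP_N = w.
(822 − 36N)·9 = 270, so N = 22.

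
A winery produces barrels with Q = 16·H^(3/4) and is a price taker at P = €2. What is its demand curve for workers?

MP_H = (3/4)·16·H^(-1/4) = 12·H^(-1/4).
Setting P·MP_H = w: 24·H^(-1/4) = w.
Solving for H: H^(-1/4) = w/24, so H = (24/w)^(4).

H(w) = 331776/w^(4)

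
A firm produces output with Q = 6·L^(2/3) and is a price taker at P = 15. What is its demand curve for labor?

L(w) = 216000/w³

MP_L = (2/3)·6·L^(-1/3) = 4·L^(-1/3).
Setting P·MP_L = w: 60·L^(-1/3) = w.
Solving for L: L^(-1/3) = w/60, so L = (60/w)^(3).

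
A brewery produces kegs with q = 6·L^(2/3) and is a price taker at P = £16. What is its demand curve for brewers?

L(w) = 262144/w³

MP_L = (2/3)·6·L^(-1/3) = 4·L^(-1/3).
Setting P·MP_L = w: 64·L^(-1/3) = w.
Solving for L: L^(-1/3) = w/64, so L = (64/w)^(3).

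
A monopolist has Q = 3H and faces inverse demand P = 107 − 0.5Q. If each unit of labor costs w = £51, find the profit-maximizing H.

H* = 30

Marginal revenue from the inverse demand is MR = 107 − Q.
The marginal product is MP_H = 3.
A monopolist hires until marginal revenue product equals the wage: MR·MP_H = w.
(107 − 3H)·3 = 51, so H = 30.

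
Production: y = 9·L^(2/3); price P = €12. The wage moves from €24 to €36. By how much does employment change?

ΔL = -19

From P·MP_L = w with MP_L = 6·L^(-1/3), the labor demand is L(w) = (72/w)^(3).
At w = 24: L = 27. At w = 36: L = 8.
ΔL = 8 − 27 = -19.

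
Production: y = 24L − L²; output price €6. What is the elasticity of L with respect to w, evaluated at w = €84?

From P·MP_L = w with MP_L = 24 − 2L, labor demand is L(w) = (24 − w/6)/2.
dL/dw = −1/(12) = -1/12.
At w = 84, L = 5, so ε = (dL/dw)·(w/L) = (-1/12)·(84/5) = -1.4.

ε = -1.4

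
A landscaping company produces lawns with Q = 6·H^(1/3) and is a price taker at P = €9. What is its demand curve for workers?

H(w) = (18/w)^(3/2)

MP_H = (1/3)·6·H^(-2/3) = 2·H^(-2/3).
Setting P·MP_H = w: 18·H^(-2/3) = w.
Solving for H: H^(-2/3) = w/18, so H = (18/w)^(3/2).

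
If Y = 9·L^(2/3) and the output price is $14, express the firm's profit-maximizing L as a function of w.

L(w) = 592704/w³

MP_L = (2/3)·9·L^(-1/3) = 6·L^(-1/3).
Setting P·MP_L = w: 84·L^(-1/3) = w.
Solving for L: L^(-1/3) = w/84, so L = (84/w)^(3).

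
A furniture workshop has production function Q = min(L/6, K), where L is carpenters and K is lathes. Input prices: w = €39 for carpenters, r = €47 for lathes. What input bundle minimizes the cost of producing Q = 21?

With a fixed-proportions technology, the cost-minimizing bundle uses no slack in either input: L/6 = K = Q.
So L = 6·21 = 126 and K = 21.

L* = 126, K* = 21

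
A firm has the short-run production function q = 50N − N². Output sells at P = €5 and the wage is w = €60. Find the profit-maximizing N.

The marginal product of N is MP_N = 50 − 2N.
A price-taking firm hires until the value of the marginal product equals the wage: P·MP_N = w, so 5·(50 − 2N) = 60.
Then 50 − 2N = 12, giving N = 19.

N* = 19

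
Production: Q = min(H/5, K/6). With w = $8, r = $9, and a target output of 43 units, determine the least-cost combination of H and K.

H* = 215, K* = 258

With a fixed-proportions technology, the cost-minimizing bundle uses no slack in either input: H/5 = K/6 = Q.
So H = 5·43 = 215 and K = 6·43 = 258.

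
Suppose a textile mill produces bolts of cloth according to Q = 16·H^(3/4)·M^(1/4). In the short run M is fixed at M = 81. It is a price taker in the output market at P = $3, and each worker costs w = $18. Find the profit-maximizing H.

H* = 1296

With M = 81, MP_H = (3/4)·16·H^(-1/4)·81^(1/4) = 36·H^(-1/4).
Profit maximization for a price taker requires P·MP_H = w: 3·36·H^(-1/4) = 18.
So H^(-1/4) = 1/6, which gives H = 1296.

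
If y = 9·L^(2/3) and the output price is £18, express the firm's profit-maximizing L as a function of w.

L(w) = 1259712/w³

MP_L = (2/3)·9·L^(-1/3) = 6·L^(-1/3).
Setting P·MP_L = w: 108·L^(-1/3) = w.
Solving for L: L^(-1/3) = w/108, so L = (108/w)^(3).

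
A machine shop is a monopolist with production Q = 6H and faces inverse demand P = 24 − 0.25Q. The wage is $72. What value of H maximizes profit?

H* = 4

Marginal revenue from the inverse demand is MR = 24 − 0.5Q.
The marginal product is MP_H = 6.
A monopolist hires until marginal revenue product equals the wage: MR·MP_H = w.
(24 − 3H)·6 = 72, so H = 4.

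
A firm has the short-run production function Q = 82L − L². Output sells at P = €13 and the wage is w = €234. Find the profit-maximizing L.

The marginal product of L is MP_L = 82 − 2L.
A price-taking firm hires until the value of the marginal product equals the wage: P·MP_L = w, so 13·(82 − 2L) = 234.
Then 82 − 2L = 18, giving L = 32.

L* = 32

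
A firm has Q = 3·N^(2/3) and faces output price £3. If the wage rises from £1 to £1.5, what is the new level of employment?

From P·MP_N = w with MP_N = 2·N^(-1/3), the labor demand is N(w) = (6/w)^(3).
At w = 1: N = 216. At w = 1.5: N = 64.

N* = 64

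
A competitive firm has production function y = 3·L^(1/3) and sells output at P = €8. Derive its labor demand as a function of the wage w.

MP_L = (1/3)·3·L^(-2/3) = L^(-2/3).
Setting P·MP_L = w: 8·L^(-2/3) = w.
Solving for L: L^(-2/3) = w/8, so L = (8/w)^(3/2).

L(w) = (8/w)^(3/2)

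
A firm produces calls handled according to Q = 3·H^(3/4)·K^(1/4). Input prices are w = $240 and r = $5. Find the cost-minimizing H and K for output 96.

H* = 16, K* = 256

Cost minimization requires the marginal rate of technical substitution to equal the input-price ratio: MP_H/MP_K = w/r.
Here MP_H/MP_K = (3/4)·(K/H)/(1/4) = 3·(K/H). Setting this equal to 240/5 = 48 gives K = 16H.
Substituting into Q = 96: 3·H^(3/4)·(16H)^(1/4) = 96.
Solving, H = 16 and K = 256.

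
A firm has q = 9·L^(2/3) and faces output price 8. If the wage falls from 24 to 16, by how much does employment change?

ΔL = 19

From P·MP_L = w with MP_L = 6·L^(-1/3), the labor demand is L(w) = (48/w)^(3).
At w = 24: L = 8. At w = 16: L = 27.
ΔL = 27 − 8 = 19.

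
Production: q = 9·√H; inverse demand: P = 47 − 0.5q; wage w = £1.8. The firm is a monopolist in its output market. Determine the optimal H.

H* = 25

Marginal revenue from the inverse demand is MR = 47 − q.
The marginal product is MP_H = 4.5·H^(-1/2).
A monopolist hires until marginal revenue product equals the wage: MR·MP_H = w.
At H, q = 9·√H. Substituting and solving: (47 − 9·√H)·4.5·H^(-1/2) = 1.8 gives H = 25.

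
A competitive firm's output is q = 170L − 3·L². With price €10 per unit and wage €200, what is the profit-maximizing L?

L* = 25

The marginal product of L is MP_L = 170 − 6L.
A price-taking firm hires until the value of the marginal product equals the wage: P·MP_L = w, so 10·(170 − 6L) = 200.
Then 170 − 6L = 20, giving L = 25.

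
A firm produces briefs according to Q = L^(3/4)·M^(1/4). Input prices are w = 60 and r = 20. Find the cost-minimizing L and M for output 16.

L* = 16, M* = 16

Cost minimization requires the marginal rate of technical substitution to equal the input-price ratio: MP_L/MP_M = w/r.
Here MP_L/MP_M = (3/4)·(M/L)/(1/4) = 3·(M/L). Setting this equal to 60/20 = 3 gives M = L.
Substituting into Q = 16: L^(3/4)·(L)^(1/4) = 16.
Solving, L = 16 and M = 16.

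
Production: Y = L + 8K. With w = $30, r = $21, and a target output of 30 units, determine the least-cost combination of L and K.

The inputs are perfect substitutes, so the firm uses whichever has the lower cost per unit of output.
Cost per unit of output via L is 30; via K it is 2.625. K is cheaper.
Producing Y = 30 with K alone: L = 0, K = 3.75.

L* = 0, K* = 3.75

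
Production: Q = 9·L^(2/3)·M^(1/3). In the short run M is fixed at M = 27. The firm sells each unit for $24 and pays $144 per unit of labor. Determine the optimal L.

L* = 27

With M = 27, MP_L = (2/3)·9·L^(-1/3)·27^(1/3) = 18·L^(-1/3).
Profit maximization for a price taker requires P·MP_L = w: 24·18·L^(-1/3) = 144.
So L^(-1/3) = 1/3, which gives L = 27.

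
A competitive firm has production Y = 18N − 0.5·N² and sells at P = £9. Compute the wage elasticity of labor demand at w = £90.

From P·MP_N = w with MP_N = 18 − N, labor demand is N(w) = 18 − w/9.
dN/dw = −1/(9) = -1/9.
At w = 90, N = 8, so ε = (dN/dw)·(w/N) = (-1/9)·(90/8) = -1.25.

ε = -1.25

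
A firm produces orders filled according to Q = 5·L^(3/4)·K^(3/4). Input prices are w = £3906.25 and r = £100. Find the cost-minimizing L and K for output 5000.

Cost minimization requires the marginal rate of technical substitution to equal the input-price ratio: MP_L/MP_K = w/r.
Here MP_L/MP_K = (3/4)·(K/L)/(3/4) = (K/L). Setting this equal to 3906.25/100 = 39.0625 gives K = 39.0625L.
Substituting into Q = 5000: 5·L^(3/4)·(39.0625L)^(3/4) = 5000.
Solving, L = 16 and K = 625.

L* = 16, K* = 625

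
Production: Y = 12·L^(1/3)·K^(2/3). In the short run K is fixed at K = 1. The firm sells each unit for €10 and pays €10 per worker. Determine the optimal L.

With K = 1, MP_L = (1/3)·12·L^(-2/3)·1^(2/3) = 4·L^(-2/3).
Profit maximization for a price taker requires P·MP_L = w: 10·4·L^(-2/3) = 10.
So L^(-2/3) = 0.25, which gives L = 8.

L* = 8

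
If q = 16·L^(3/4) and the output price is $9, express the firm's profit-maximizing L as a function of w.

MP_L = (3/4)·16·L^(-1/4) = 12·L^(-1/4).
Setting P·MP_L = w: 108·L^(-1/4) = w.
Solving for L: L^(-1/4) = w/108, so L = (108/w)^(4).

L(w) = (108/w)^(4)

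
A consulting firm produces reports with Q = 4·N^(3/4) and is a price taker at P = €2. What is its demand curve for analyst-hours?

MP_N = (3/4)·4·N^(-1/4) = 3·N^(-1/4).
Setting P·MP_N = w: 6·N^(-1/4) = w.
Solving for N: N^(-1/4) = w/6, so N = (6/w)^(4).

N(w) = 1296/w^(4)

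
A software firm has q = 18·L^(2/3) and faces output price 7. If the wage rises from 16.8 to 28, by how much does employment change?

ΔL = -98

From P·MP_L = w with MP_L = 12·L^(-1/3), the labor demand is L(w) = (84/w)^(3).
At w = 16.8: L = 125. At w = 28: L = 27.
ΔL = 27 − 125 = -98.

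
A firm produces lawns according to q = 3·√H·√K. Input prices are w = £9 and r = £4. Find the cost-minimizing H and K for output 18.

Cost minimization requires the marginal rate of technical substitution to equal the input-price ratio: MP_H/MP_K = w/r.
Here MP_H/MP_K = (1/2)·(K/H)/(1/2) = (K/H). Setting this equal to 9/4 = 2.25 gives K = 2.25H.
Substituting into q = 18: 3·H^(1/2)·(2.25H)^(1/2) = 18.
Solving, H = 4 and K = 9.

H* = 4, K* = 9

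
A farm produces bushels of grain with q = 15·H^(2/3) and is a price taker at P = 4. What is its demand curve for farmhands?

MP_H = (2/3)·15·H^(-1/3) = 10·H^(-1/3).
Setting P·MP_H = w: 40·H^(-1/3) = w.
Solving for H: H^(-1/3) = w/40, so H = (40/w)^(3).

H(w) = 64000/w³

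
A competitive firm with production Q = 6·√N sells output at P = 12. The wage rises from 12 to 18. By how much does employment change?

ΔN = -5

From P·MP_N = w with MP_N = 3·N^(-1/2), the labor demand is N(w) = (36/w)^(2).
At w = 12: N = 9. At w = 18: N = 4.
ΔN = 4 − 9 = -5.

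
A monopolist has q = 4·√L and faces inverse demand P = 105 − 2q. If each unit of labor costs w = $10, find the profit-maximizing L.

L* = 25

Marginal revenue from the inverse demand is MR = 105 − 4q.
The marginal product is MP_L = 2·L^(-1/2).
A monopolist hires until marginal revenue product equals the wage: MR·MP_L = w.
At L, q = 4·√L. Substituting and solving: (105 − 16·√L)·2·L^(-1/2) = 10 gives L = 25.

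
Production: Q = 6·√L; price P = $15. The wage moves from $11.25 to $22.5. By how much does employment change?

ΔL = -12

From P·MP_L = w with MP_L = 3·L^(-1/2), the labor demand is L(w) = (45/w)^(2).
At w = 11.25: L = 16. At w = 22.5: L = 4.
ΔL = 4 − 16 = -12.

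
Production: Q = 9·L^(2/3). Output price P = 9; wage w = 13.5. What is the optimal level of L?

L* = 64

MP_L = (2/3)·9·L^(-1/3) = 6·L^(-1/3).
Profit maximization for a price taker requires P·MP_L = w: 9·6·L^(-1/3) = 13.5.
So L^(-1/3) = 0.25, which gives L = 64.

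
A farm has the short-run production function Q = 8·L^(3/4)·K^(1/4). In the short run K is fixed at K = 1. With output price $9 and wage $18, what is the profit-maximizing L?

L* = 81

With K = 1, MP_L = (3/4)·8·L^(-1/4)·1^(1/4) = 6·L^(-1/4).
Profit maximization for a price taker requires P·MP_L = w: 9·6·L^(-1/4) = 18.
So L^(-1/4) = 1/3, which gives L = 81.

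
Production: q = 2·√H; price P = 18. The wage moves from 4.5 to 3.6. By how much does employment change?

From P·MP_H = w with MP_H = H^(-1/2), the labor demand is H(w) = (18/w)^(2).
At w = 4.5: H = 16. At w = 3.6: H = 25.
ΔH = 25 − 16 = 9.

ΔH = 9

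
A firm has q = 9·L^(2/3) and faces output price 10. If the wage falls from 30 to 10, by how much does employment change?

From P·MP_L = w with MP_L = 6·L^(-1/3), the labor demand is L(w) = (60/w)^(3).
At w = 30: L = 8. At w = 10: L = 216.
ΔL = 216 − 8 = 208.

ΔL = 208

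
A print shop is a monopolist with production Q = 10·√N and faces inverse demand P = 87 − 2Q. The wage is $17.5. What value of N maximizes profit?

Marginal revenue from the inverse demand is MR = 87 − 4Q.
The marginal product is MP_N = 5·N^(-1/2).
A monopolist hires until marginal revenue product equals the wage: MR·MP_N = w.
At N, Q = 10·√N. Substituting and solving: (87 − 40·√N)·5·N^(-1/2) = 17.5 gives N = 4.

N* = 4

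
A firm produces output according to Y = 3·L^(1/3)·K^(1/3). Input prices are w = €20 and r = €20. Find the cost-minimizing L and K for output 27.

Cost minimization requires the marginal rate of technical substitution to equal the input-price ratio: MP_L/MP_K = w/r.
Here MP_L/MP_K = (1/3)·(K/L)/(1/3) = (K/L). Setting this equal to 20/20 = 1 gives K = L.
Substituting into Y = 27: 3·L^(1/3)·(L)^(1/3) = 27.
Solving, L = 27 and K = 27.

L* = 27, K* = 27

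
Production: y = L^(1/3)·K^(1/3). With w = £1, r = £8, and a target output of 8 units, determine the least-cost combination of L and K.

L* = 64, K* = 8

Cost minimization requires the marginal rate of technical substitution to equal the input-price ratio: MP_L/MP_K = w/r.
Here MP_L/MP_K = (1/3)·(K/L)/(1/3) = (K/L). Setting this equal to 1/8 = 0.125 gives K = 0.125L.
Substituting into y = 8: L^(1/3)·(0.125L)^(1/3) = 8.
Solving, L = 64 and K = 8.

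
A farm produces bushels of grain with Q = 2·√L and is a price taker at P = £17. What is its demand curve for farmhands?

L(w) = 289/w²

MP_L = (1/2)·2·L^(-1/2) = L^(-1/2).
Setting P·MP_L = w: 17·L^(-1/2) = w.
Solving for L: L^(-1/2) = w/17, so L = (17/w)^(2).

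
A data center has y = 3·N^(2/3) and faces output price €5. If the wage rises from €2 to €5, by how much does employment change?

ΔN = -117

From P·MP_N = w with MP_N = 2·N^(-1/3), the labor demand is N(w) = (10/w)^(3).
At w = 2: N = 125. At w = 5: N = 8.
ΔN = 8 − 125 = -117.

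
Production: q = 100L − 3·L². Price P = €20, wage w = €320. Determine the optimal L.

L* = 14

The marginal product of L is MP_L = 100 − 6L.
A price-taking firm hires until the value of the marginal product equals the wage: P·MP_L = w, so 20·(100 − 6L) = 320.
Then 100 − 6L = 16, giving L = 14.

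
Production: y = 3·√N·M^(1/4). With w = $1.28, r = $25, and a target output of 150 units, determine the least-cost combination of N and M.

Cost minimization requires the marginal rate of technical substitution to equal the input-price ratio: MP_N/MP_M = w/r.
Here MP_N/MP_M = (1/2)·(M/N)/(1/4) = 2·(M/N). Setting this equal to 1.28/25 = 0.0512 gives M = 0.0256N.
Substituting into y = 150: 3·N^(1/2)·(0.0256N)^(1/4) = 150.
Solving, N = 625 and M = 16.

N* = 625, M* = 16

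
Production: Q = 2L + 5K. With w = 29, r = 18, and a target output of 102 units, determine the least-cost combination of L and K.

L* = 0, K* = 20.4

The inputs are perfect substitutes, so the firm uses whichever has the lower cost per unit of output.
Cost per unit of output via L is w/2 = 14.5; via K it is r/5 = 3.6. K is cheaper.
Producing Q = 102 with K alone: L = 0, K = 20.4.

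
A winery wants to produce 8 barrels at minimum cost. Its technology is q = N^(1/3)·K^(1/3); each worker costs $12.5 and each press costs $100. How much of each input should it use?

N* = 64, K* = 8

Cost minimization requires the marginal rate of technical substitution to equal the input-price ratio: MP_N/MP_K = w/r.
Here MP_N/MP_K = (1/3)·(K/N)/(1/3) = (K/N). Setting this equal to 12.5/100 = 0.125 gives K = 0.125N.
Substituting into q = 8: N^(1/3)·(0.125N)^(1/3) = 8.
Solving, N = 64 and K = 8.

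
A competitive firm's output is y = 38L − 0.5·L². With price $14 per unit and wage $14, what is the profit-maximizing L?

The marginal product of L is MP_L = 38 − L.
A price-taking firm hires until the value of the marginal product equals the wage: P·MP_L = w, so 14·(38 − L) = 14.
Then 38 − L = 1, giving L = 37.

L* = 37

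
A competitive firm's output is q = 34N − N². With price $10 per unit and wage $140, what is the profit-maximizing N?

N* = 10

The marginal product of N is MP_N = 34 − 2N.
A price-taking firm hires until the value of the marginal product equals the wage: P·MP_N = w, so 10·(34 − 2N) = 140.
Then 34 − 2N = 14, giving N = 10.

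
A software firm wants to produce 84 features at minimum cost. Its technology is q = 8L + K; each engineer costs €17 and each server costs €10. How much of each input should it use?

L* = 10.5, K* = 0

The inputs are perfect substitutes, so the firm uses whichever has the lower cost per unit of output.
Cost per unit of output via L is 2.125; via K it is 10. L is cheaper.
Producing q = 84 with L alone: L = 10.5, K = 0.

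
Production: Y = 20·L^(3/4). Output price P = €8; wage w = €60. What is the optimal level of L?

MP_L = (3/4)·20·L^(-1/4) = 15·L^(-1/4).
Profit maximization for a price taker requires P·MP_L = w: 8·15·L^(-1/4) = 60.
So L^(-1/4) = 0.5, which gives L = 16.

L* = 16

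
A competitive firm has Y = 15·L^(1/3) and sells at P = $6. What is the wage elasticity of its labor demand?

MP_L = (1/3)·15·L^(-2/3), so P·MP_L = w gives 30·L^(-2/3) = w.
Solving, L(w) = (30/w)^(3/2). This is a constant-elasticity form: L ∝ w^(−3/2), so ε = −3/2.

ε = -1.5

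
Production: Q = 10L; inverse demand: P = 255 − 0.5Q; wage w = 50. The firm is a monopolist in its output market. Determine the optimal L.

L* = 25

Marginal revenue from the inverse demand is MR = 255 − Q.
The marginal product is MP_L = 10.
A monopolist hires until marginal revenue product equals the wage: MR·MP_L = w.
(255 − 10L)·10 = 50, so L = 25.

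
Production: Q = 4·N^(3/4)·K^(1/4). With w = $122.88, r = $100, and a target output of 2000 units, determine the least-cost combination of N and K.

Cost minimization requires the marginal rate of technical substitution to equal the input-price ratio: MP_N/MP_K = w/r.
Here MP_N/MP_K = (3/4)·(K/N)/(1/4) = 3·(K/N). Setting this equal to 122.88/100 = 1.2288 gives K = 0.4096N.
Substituting into Q = 2000: 4·N^(3/4)·(0.4096N)^(1/4) = 2000.
Solving, N = 625 and K = 256.

N* = 625, K* = 256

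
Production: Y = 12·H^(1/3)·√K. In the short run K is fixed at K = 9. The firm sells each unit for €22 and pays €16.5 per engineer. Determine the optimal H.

H* = 64

With K = 9, MP_H = (1/3)·12·H^(-2/3)·9^(1/2) = 12·H^(-2/3).
Profit maximization for a price taker requires P·MP_H = w: 22·12·H^(-2/3) = 16.5.
So H^(-2/3) = 0.0625, which gives H = 64.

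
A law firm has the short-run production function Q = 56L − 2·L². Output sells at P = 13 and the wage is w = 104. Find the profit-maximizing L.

L* = 12

The marginal product of L is MP_L = 56 − 4L.
A price-taking firm hires until the value of the marginal product equals the wage: P·MP_L = w, so 13·(56 − 4L) = 104.
Then 56 − 4L = 8, giving L = 12.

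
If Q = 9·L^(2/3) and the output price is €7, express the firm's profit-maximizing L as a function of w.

MP_L = (2/3)·9·L^(-1/3) = 6·L^(-1/3).
Setting P·MP_L = w: 42·L^(-1/3) = w.
Solving for L: L^(-1/3) = w/42, so L = (42/w)^(3).

L(w) = 74088/w³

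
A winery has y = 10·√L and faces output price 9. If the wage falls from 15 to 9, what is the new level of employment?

From P·MP_L = w with MP_L = 5·L^(-1/2), the labor demand is L(w) = (45/w)^(2).
At w = 15: L = 9. At w = 9: L = 25.

L* = 25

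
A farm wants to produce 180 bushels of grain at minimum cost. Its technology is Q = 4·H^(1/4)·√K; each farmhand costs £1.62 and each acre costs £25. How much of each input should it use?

Cost minimization requires the marginal rate of technical substitution to equal the input-price ratio: MP_H/MP_K = w/r.
Here MP_H/MP_K = (1/4)·(K/H)/(1/2) = 0.5·(K/H). Setting this equal to 1.62/25 = 0.0648 gives K = 0.1296H.
Substituting into Q = 180: 4·H^(1/4)·(0.1296H)^(1/2) = 180.
Solving, H = 625 and K = 81.

H* = 625, K* = 81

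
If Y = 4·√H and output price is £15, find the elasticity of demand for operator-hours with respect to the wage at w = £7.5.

ε = -2

MP_H = (1/2)·4·H^(-1/2), so P·MP_H = w gives 30·H^(-1/2) = w.
Solving, H(w) = (30/w)^(2). This is a constant-elasticity form: H ∝ w^(−2), so ε = −2.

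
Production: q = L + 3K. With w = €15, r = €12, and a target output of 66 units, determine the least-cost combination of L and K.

The inputs are perfect substitutes, so the firm uses whichever has the lower cost per unit of output.
Cost per unit of output via L is 15; via K it is 4. K is cheaper.
Producing q = 66 with K alone: L = 0, K = 22.

L* = 0, K* = 22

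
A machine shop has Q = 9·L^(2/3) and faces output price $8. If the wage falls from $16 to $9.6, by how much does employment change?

ΔL = 98

From P·MP_L = w with MP_L = 6·L^(-1/3), the labor demand is L(w) = (48/w)^(3).
At w = 16: L = 27. At w = 9.6: L = 125.
ΔL = 125 − 27 = 98.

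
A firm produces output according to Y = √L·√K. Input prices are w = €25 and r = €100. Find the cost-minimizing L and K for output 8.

L* = 16, K* = 4

Cost minimization requires the marginal rate of technical substitution to equal the input-price ratio: MP_L/MP_K = w/r.
Here MP_L/MP_K = (1/2)·(K/L)/(1/2) = (K/L). Setting this equal to 25/100 = 0.25 gives K = 0.25L.
Substituting into Y = 8: L^(1/2)·(0.25L)^(1/2) = 8.
Solving, L = 16 and K = 4.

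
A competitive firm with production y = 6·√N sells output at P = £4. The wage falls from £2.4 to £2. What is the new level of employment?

From P·MP_N = w with MP_N = 3·N^(-1/2), the labor demand is N(w) = (12/w)^(2).
At w = 2.4: N = 25. At w = 2: N = 36.

N* = 36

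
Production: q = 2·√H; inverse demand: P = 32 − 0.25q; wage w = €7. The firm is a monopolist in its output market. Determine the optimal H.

H* = 16

Marginal revenue from the inverse demand is MR = 32 − 0.5q.
The marginal product is MP_H = H^(-1/2).
A monopolist hires until marginal revenue product equals the wage: MR·MP_H = w.
At H, q = 2·√H. Substituting and solving: (32 − √H)·H^(-1/2) = 7 gives H = 16.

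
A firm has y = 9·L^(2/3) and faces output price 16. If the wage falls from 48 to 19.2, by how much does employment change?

ΔL = 117

From P·MP_L = w with MP_L = 6·L^(-1/3), the labor demand is L(w) = (96/w)^(3).
At w = 48: L = 8. At w = 19.2: L = 125.
ΔL = 125 − 8 = 117.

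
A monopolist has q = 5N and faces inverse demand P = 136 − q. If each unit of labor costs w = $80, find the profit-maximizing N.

Marginal revenue from the inverse demand is MR = 136 − 2q.
The marginal product is MP_N = 5.
A monopolist hires until marginal revenue product equals the wage: MR·MP_N = w.
(136 − 10N)·5 = 80, so N = 12.

N* = 12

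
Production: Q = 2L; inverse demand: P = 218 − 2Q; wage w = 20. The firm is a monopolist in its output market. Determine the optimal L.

Marginal revenue from the inverse demand is MR = 218 − 4Q.
The marginal product is MP_L = 2.
A monopolist hires until marginal revenue product equals the wage: MR·MP_L = w.
(218 − 8L)·2 = 20, so L = 26.

L* = 26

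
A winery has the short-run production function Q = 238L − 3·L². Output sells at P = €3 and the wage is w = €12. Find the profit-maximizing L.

L* = 39

The marginal product of L is MP_L = 238 − 6L.
A price-taking firm hires until the value of the marginal product equals the wage: P·MP_L = w, so 3·(238 − 6L) = 12.
Then 238 − 6L = 4, giving L = 39.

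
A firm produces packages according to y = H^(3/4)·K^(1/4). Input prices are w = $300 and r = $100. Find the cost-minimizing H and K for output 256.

H* = 256, K* = 256

Cost minimization requires the marginal rate of technical substitution to equal the input-price ratio: MP_H/MP_K = w/r.
Here MP_H/MP_K = (3/4)·(K/H)/(1/4) = 3·(K/H). Setting this equal to 300/100 = 3 gives K = H.
Substituting into y = 256: H^(3/4)·(H)^(1/4) = 256.
Solving, H = 256 and K = 256.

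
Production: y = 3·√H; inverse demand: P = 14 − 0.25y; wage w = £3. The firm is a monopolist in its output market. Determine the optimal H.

H* = 16

Marginal revenue from the inverse demand is MR = 14 − 0.5y.
The marginal product is MP_H = 1.5·H^(-1/2).
A monopolist hires until marginal revenue product equals the wage: MR·MP_H = w.
At H, y = 3·√H. Substituting and solving: (14 − 1.5·√H)·1.5·H^(-1/2) = 3 gives H = 16.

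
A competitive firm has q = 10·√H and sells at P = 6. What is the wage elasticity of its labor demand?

MP_H = (1/2)·10·H^(-1/2), so P·MP_H = w gives 30·H^(-1/2) = w.
Solving, H(w) = (30/w)^(2). This is a constant-elasticity form: H ∝ w^(−2), so ε = −2.

ε = -2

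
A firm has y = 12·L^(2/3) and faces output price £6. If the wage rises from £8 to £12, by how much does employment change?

From P·MP_L = w with MP_L = 8·L^(-1/3), the labor demand is L(w) = (48/w)^(3).
At w = 8: L = 216. At w = 12: L = 64.
ΔL = 64 − 216 = -152.

ΔL = -152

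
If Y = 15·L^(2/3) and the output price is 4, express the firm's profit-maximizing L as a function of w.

MP_L = (2/3)·15·L^(-1/3) = 10·L^(-1/3).
Setting P·MP_L = w: 40·L^(-1/3) = w.
Solving for L: L^(-1/3) = w/40, so L = (40/w)^(3).

L(w) = 64000/w³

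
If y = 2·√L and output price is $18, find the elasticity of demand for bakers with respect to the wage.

MP_L = (1/2)·2·L^(-1/2), so P·MP_L = w gives 18·L^(-1/2) = w.
Solving, L(w) = (18/w)^(2). This is a constant-elasticity form: L ∝ w^(−2), so ε = −2.

ε = -2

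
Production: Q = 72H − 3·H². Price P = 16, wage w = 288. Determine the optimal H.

H* = 9

The marginal product of H is MP_H = 72 − 6H.
A price-taking firm hires until the value of the marginal product equals the wage: P·MP_H = w, so 16·(72 − 6H) = 288.
Then 72 − 6H = 18, giving H = 9.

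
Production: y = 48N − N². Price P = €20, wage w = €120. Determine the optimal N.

N* = 21

The marginal product of N is MP_N = 48 − 2N.
A price-taking firm hires until the value of the marginal product equals the wage: P·MP_N = w, so 20·(48 − 2N) = 120.
Then 48 − 2N = 6, giving N = 21.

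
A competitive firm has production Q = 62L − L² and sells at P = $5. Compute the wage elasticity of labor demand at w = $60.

ε = -0.24

From P·MP_L = w with MP_L = 62 − 2L, labor demand is L(w) = (62 − w/5)/2.
dL/dw = −1/(10) = -0.1.
At w = 60, L = 25, so ε = (dL/dw)·(w/L) = (-0.1)·(60/25) = -0.24.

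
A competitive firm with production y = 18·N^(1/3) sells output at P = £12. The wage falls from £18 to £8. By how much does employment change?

ΔN = 19

From P·MP_N = w with MP_N = 6·N^(-2/3), the labor demand is N(w) = (72/w)^(3/2).
At w = 18: N = 8. At w = 8: N = 27.
ΔN = 27 − 8 = 19.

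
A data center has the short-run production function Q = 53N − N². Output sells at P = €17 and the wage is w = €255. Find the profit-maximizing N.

N* = 19

The marginal product of N is MP_N = 53 − 2N.
A price-taking firm hires until the value of the marginal product equals the wage: P·MP_N = w, so 17·(53 − 2N) = 255.
Then 53 − 2N = 15, giving N = 19.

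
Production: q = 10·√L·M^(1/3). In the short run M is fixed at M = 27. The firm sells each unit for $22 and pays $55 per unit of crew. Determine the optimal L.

With M = 27, MP_L = (1/2)·10·L^(-1/2)·27^(1/3) = 15·L^(-1/2).
Profit maximization for a price taker requires P·MP_L = w: 22·15·L^(-1/2) = 55.
So L^(-1/2) = 1/6, which gives L = 36.

L* = 36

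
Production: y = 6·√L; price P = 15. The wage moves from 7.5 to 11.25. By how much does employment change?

ΔL = -20

From P·MP_L = w with MP_L = 3·L^(-1/2), the labor demand is L(w) = (45/w)^(2).
At w = 7.5: L = 36. At w = 11.25: L = 16.
ΔL = 16 − 36 = -20.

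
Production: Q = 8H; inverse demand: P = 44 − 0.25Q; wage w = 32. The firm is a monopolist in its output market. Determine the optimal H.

Marginal revenue from the inverse demand is MR = 44 − 0.5Q.
The marginal product is MP_H = 8.
A monopolist hires until marginal revenue product equals the wage: MR·MP_H = w.
(44 − 4H)·8 = 32, so H = 10.

H* = 10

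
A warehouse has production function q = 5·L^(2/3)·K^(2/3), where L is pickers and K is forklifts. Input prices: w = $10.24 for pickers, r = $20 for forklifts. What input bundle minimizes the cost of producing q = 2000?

L* = 125, K* = 64

Cost minimization requires the marginal rate of technical substitution to equal the input-price ratio: MP_L/MP_K = w/r.
Here MP_L/MP_K = (2/3)·(K/L)/(2/3) = (K/L). Setting this equal to 10.24/20 = 0.512 gives K = 0.512L.
Substituting into q = 2000: 5·L^(2/3)·(0.512L)^(2/3) = 2000.
Solving, L = 125 and K = 64.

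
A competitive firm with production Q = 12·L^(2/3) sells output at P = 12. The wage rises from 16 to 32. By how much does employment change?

From P·MP_L = w with MP_L = 8·L^(-1/3), the labor demand is L(w) = (96/w)^(3).
At w = 16: L = 216. At w = 32: L = 27.
ΔL = 27 − 216 = -189.

ΔL = -189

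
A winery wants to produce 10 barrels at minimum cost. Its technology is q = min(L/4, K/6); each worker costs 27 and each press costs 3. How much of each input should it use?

With a fixed-proportions technology, the cost-minimizing bundle uses no slack in either input: L/4 = K/6 = q.
So L = 4·10 = 40 and K = 6·10 = 60.

L* = 40, K* = 60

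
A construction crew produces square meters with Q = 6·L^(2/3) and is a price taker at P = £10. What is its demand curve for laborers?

L(w) = 64000/w³

MP_L = (2/3)·6·L^(-1/3) = 4·L^(-1/3).
Setting P·MP_L = w: 40·L^(-1/3) = w.
Solving for L: L^(-1/3) = w/40, so L = (40/w)^(3).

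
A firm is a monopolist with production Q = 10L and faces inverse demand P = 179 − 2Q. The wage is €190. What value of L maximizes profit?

L* = 4

Marginal revenue from the inverse demand is MR = 179 − 4Q.
The marginal product is MP_L = 10.
A monopolist hires until marginal revenue product equals the wage: MR·MP_L = w.
(179 − 40L)·10 = 190, so L = 4.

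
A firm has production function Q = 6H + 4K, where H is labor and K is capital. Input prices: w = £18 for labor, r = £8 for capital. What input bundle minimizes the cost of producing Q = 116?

The inputs are perfect substitutes, so the firm uses whichever has the lower cost per unit of output.
Cost per unit of output via H is w/6 = 3; via K it is r/4 = 2. K is cheaper.
Producing Q = 116 with K alone: H = 0, K = 29.

H* = 0, K* = 29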